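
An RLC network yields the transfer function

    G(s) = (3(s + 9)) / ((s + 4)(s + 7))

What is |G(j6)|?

Substitute s = j6: numerator = 27 + j18, denominator = -8 + j66.
|G(j6)| = |27 + j18| / |-8 + j66| = 32.450 / 66.483 ≈ 0.4881.

|G(j6)| ≈ 0.4881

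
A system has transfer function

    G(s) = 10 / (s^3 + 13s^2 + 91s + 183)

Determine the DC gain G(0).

G(0) = 10/183 ≈ 0.05464

Set s = 0: G(0) = (10) / (183) = 10/183.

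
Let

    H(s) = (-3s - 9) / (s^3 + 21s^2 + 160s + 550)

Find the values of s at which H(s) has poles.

The poles are the roots of the denominator s^3 + 21s^2 + 160s + 550 = 0.
Trying s = -11: the polynomial evaluates to 0, so (s + 11) is a factor.
Dividing out leaves s^2 + 10s + 50 = 0.
The quadratic formula then gives s = -5 ± 5j.

s = -5 + 5j, -5 - 5j, -11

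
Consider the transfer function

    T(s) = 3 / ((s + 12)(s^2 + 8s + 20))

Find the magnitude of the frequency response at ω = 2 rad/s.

Substitute s = j2: numerator = 3, denominator = 160 + j224.
|T(j2)| = |3| / |160 + j224| = 3 / 275.27 ≈ 0.01090.

|T(j2)| ≈ 0.01090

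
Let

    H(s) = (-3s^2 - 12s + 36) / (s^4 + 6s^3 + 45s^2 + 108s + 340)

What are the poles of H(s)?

The poles are the roots of the denominator s^4 + 6s^3 + 45s^2 + 108s + 340 = 0.
No real roots exist; factor into two real quadratics: (s^2 + 4s + 20)(s^2 + 2s + 17) = 0.
Each quadratic gives a conjugate pair via the quadratic formula.

s = -2 ± 4j, -1 ± 4j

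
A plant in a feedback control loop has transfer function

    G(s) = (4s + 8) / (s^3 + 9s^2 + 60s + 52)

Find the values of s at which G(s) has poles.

The poles are the roots of the denominator s^3 + 9s^2 + 60s + 52 = 0.
Trying s = -1: the polynomial evaluates to 0, so (s + 1) is a factor.
Dividing out leaves s^2 + 8s + 52 = 0.
The quadratic formula then gives s = -4 ± 6j.

s = -4 + 6j, -4 - 6j, -1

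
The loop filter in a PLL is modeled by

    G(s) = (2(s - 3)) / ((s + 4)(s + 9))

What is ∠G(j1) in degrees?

At s = j1: numerator = -6 + j2, denominator = 35 + j13.
∠G = ∠num − ∠den = 161.57° − (20.376°) = 141.2°.

∠G(j1) ≈ 141.2°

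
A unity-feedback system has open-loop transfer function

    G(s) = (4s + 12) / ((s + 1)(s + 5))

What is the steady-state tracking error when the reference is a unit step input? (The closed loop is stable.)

G(s) has no poles at the origin.
This is a Type 0 system. Kp = lim_{s→0} G(s) = 12/5.
e_ss = 1/(1 + Kp) = 1/(1 + 12/5) = 5/17 ≈ 0.2941.

e_ss = 0.2941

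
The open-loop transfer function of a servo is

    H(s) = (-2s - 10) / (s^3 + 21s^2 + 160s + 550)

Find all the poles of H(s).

The poles are the roots of the denominator s^3 + 21s^2 + 160s + 550 = 0.
Trying s = -11: the polynomial evaluates to 0, so (s + 11) is a factor.
Dividing out leaves s^2 + 10s + 50 = 0.
The quadratic formula then gives s = -5 ± 5j.

s = -5 + 5j, -5 - 5j, -11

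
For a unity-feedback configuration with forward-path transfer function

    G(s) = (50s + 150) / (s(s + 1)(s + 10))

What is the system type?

The denominator has 1 factor of s at the origin (free integrator), so this is a Type 1 system.

Type 1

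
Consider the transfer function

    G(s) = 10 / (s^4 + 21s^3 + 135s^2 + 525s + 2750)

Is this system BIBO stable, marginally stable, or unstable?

marginally stable

The denominator s^4 + 21s^3 + 135s^2 + 525s + 2750 factors as (s^2 + 25)(s + 11)(s + 10), giving poles at s = 5j, -5j, -11, -10.
Since the simple pole(s) at s = 5j, -5j lie on the jω-axis with none in the right half-plane, the system is marginally stable.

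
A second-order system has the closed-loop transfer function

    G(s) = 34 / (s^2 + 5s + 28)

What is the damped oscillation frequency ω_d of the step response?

Comparing s^2 + 5s + 28 to s^2 + 2ζωₙs + ωₙ²: ωₙ = √28 ≈ 5.292 rad/s and ζ = 5/(2·√28) ≈ 0.4725.
ζωₙ = 5/2 = 2.5, so ω_d = ωₙ√(1−ζ²) = √(ωₙ² − (ζωₙ)²) = √(28 − 2.5²) = √21.75 ≈ 4.664 rad/s.

ω_d ≈ 4.664 rad/s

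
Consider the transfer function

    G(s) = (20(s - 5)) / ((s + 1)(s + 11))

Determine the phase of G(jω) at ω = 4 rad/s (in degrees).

∠G(j4) ≈ 45.39°

At s = j4: numerator = -100 + j80, denominator = -5 + j48.
∠G = ∠num − ∠den = 141.34° − (95.947°) = 45.39°.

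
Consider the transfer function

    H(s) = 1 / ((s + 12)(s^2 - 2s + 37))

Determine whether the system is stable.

unstable

The poles can be read from the denominator factors: s = -12, 1 + 6j, 1 - 6j.
Since the pole(s) at s = 1 + 6j, 1 - 6j lie in the right half-plane, the system is unstable.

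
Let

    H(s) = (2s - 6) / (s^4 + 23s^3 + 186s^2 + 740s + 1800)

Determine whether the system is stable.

The denominator s^4 + 23s^3 + 186s^2 + 740s + 1800 factors as (s + 10)(s + 9)(s^2 + 4s + 20), giving poles at s = -10, -9, -2 ± 4j.
Since all poles lie strictly in the left half-plane, the system is stable.

stable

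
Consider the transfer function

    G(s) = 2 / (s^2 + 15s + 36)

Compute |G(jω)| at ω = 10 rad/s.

Substitute s = j10: numerator = 2, denominator = -64 + j150.
|G(j10)| = |2| / |-64 + j150| = 2 / 163.08 ≈ 0.01226.

|G(j10)| ≈ 0.01226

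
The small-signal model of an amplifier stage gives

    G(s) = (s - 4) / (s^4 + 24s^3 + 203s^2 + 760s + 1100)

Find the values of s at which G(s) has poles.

s = -4 + 2j, -4 - 2j, -11, -5

The poles are the roots of the denominator s^4 + 24s^3 + 203s^2 + 760s + 1100 = 0.
Trying s = -11: the polynomial evaluates to 0, so (s + 11) is a factor.
Dividing out leaves s^3 + 13s^2 + 60s + 100 = 0.
This factors further as (s^2 + 8s + 20)(s + 5) = 0.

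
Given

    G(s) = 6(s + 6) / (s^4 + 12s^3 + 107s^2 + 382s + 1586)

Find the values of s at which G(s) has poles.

s = -5 ± 6j, -1 ± 5j

The poles are the roots of the denominator s^4 + 12s^3 + 107s^2 + 382s + 1586 = 0.
No real roots exist; factor into two real quadratics: (s^2 + 10s + 61)(s^2 + 2s + 26) = 0.
Each quadratic gives a conjugate pair via the quadratic formula.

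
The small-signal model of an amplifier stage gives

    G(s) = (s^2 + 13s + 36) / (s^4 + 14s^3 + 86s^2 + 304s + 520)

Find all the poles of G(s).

s = -5 ± j, -2 ± 4j

The poles are the roots of the denominator s^4 + 14s^3 + 86s^2 + 304s + 520 = 0.
No real roots exist; factor into two real quadratics: (s^2 + 10s + 26)(s^2 + 4s + 20) = 0.
Each quadratic gives a conjugate pair via the quadratic formula.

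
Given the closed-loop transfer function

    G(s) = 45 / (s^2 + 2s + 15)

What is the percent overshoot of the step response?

Comparing s^2 + 2s + 15 to s^2 + 2ζωₙs + ωₙ²: ωₙ = √15 ≈ 3.873 rad/s and ζ = 2/(2·√15) ≈ 0.2582.
%OS = 100·exp(−πζ/√(1−ζ²)) = 100·exp(−π·0.2582/√(1−0.2582²)) ≈ 43.2%.

%OS ≈ 43.2%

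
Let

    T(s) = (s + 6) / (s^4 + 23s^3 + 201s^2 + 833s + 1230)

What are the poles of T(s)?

The poles are the roots of the denominator s^4 + 23s^3 + 201s^2 + 833s + 1230 = 0.
Trying s = -10: the polynomial evaluates to 0, so (s + 10) is a factor.
Dividing out leaves s^3 + 13s^2 + 71s + 123 = 0.
This factors further as (s^2 + 10s + 41)(s + 3) = 0.

s = -5 ± 4j, -10, -3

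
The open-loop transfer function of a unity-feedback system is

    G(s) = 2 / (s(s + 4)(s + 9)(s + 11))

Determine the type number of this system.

Type 1

The denominator has 1 factor of s at the origin (free integrator), so this is a Type 1 system.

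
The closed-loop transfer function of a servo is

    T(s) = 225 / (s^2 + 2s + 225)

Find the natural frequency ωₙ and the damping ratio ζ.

Compare the denominator to the standard form s^2 + 2ζωₙs + ωₙ².
ωₙ² = 225, so ωₙ = 15 rad/s.
2ζωₙ = 2, so ζ = 2/(2·15) ≈ 0.06667.
With ζ = 0.06667 the response is underdamped.

ωₙ = 15 rad/s, ζ ≈ 0.06667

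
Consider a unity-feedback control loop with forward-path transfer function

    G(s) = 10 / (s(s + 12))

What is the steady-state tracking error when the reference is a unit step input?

G(s) has one pole at the origin.
This is a Type 1 system; for a step input the steady-state error is zero.

e_ss = 0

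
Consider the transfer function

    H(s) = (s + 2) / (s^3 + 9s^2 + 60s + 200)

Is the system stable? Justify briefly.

stable

The denominator s^3 + 9s^2 + 60s + 200 factors as (s^2 + 4s + 40)(s + 5), giving poles at s = -2 ± 6j, -5.
Since all poles lie strictly in the left half-plane, the system is stable.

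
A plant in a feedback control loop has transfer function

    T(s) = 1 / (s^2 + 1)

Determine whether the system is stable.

The denominator s^2 + 1 factors as (s^2 + 1), giving poles at s = j, -j.
Since the simple pole(s) at s = ±j lie on the jω-axis with none in the right half-plane, the system is marginally stable.

marginally stable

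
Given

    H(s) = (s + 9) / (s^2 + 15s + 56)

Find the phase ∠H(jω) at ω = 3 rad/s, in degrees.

∠H(j3) ≈ -25.32°

At s = j3: numerator = 9 + j3, denominator = 47 + j45.
∠H = ∠num − ∠den = 18.435° − (43.755°) = -25.32°.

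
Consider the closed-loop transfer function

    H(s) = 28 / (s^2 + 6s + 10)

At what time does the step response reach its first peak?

t_p ≈ 3.142 s

Comparing s^2 + 6s + 10 to s^2 + 2ζωₙs + ωₙ²: ωₙ = √10 ≈ 3.162 rad/s and ζ = 6/(2·√10) ≈ 0.9487.
ζωₙ = 6/2 = 3, so ω_d = ωₙ√(1−ζ²) = √(ωₙ² − (ζωₙ)²) = √(10 − 3²) = √1 = 1 rad/s.
t_p = π/ω_d = π/1 ≈ 3.142 s.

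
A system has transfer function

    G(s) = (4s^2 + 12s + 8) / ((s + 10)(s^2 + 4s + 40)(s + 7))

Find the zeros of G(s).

Set the numerator to zero: 4s^2 + 12s + 8 = 0, i.e. 4·(s^2 + 3s + 2) = 0.
Factoring: (s + 1)(s + 2) = 0.

s = -1, -2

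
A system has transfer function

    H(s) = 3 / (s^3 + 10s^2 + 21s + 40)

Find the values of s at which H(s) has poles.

The poles are the roots of the denominator s^3 + 10s^2 + 21s + 40 = 0.
Trying s = -8: the polynomial evaluates to 0, so (s + 8) is a factor.
Dividing out leaves s^2 + 2s + 5 = 0.
The quadratic formula then gives s = -1 ± 2j.

s = -1 + 2j, -1 - 2j, -8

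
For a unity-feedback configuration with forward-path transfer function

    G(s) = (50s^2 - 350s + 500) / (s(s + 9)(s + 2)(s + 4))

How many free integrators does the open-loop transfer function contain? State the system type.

Type 1

The denominator has 1 factor of s at the origin (free integrator), so this is a Type 1 system.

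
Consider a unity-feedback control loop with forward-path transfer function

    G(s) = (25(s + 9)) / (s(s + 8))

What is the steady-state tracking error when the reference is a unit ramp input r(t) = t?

G(s) has one pole at the origin.
This is a Type 1 system. Kv = lim_{s→0} s·G(s) = 225/8.
e_ss = 1/Kv = 1/(225/8) = 8/225 ≈ 0.03556.

e_ss = 0.03556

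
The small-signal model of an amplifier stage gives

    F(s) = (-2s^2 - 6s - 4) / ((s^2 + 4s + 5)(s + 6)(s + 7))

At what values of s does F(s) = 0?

Set the numerator to zero: -2s^2 - 6s - 4 = 0, i.e. -2·(s^2 + 3s + 2) = 0.
Factoring: (s + 1)(s + 2) = 0.

s = -1, -2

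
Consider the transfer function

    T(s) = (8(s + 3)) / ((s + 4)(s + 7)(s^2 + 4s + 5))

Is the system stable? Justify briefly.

The poles can be read from the denominator factors: s = -4, -7, -2 + j, -2 - j.
Since all poles lie strictly in the left half-plane, the system is stable.

stable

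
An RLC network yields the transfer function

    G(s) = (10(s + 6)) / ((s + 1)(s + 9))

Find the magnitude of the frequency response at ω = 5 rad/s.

Substitute s = j5: numerator = 60 + j50, denominator = -16 + j50.
|G(j5)| = |60 + j50| / |-16 + j50| = 78.102 / 52.498 ≈ 1.488.

|G(j5)| ≈ 1.488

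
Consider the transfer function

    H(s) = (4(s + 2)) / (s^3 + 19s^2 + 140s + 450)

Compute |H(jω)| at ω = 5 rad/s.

|H(j5)| ≈ 0.03743

Substitute s = j5: numerator = 8 + j20, denominator = -25 + j575.
|H(j5)| = |8 + j20| / |-25 + j575| = 21.541 / 575.54 ≈ 0.03743.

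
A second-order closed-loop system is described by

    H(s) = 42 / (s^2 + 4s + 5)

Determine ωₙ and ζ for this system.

ωₙ ≈ 2.236 rad/s, ζ ≈ 0.8944

Compare the denominator to the standard form s^2 + 2ζωₙs + ωₙ².
ωₙ² = 5, so ωₙ = √5 ≈ 2.236 rad/s.
2ζωₙ = 4, so ζ = 4/(2·√5) ≈ 0.8944.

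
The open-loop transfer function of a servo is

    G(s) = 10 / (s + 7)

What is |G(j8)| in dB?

|G(j8)|_dB ≈ -0.531 dB

Substitute s = j8: numerator = 10, denominator = 7 + j8.
|G(j8)| = |10| / |7 + j8| = 10 / 10.630 ≈ 0.9407.
In decibels: 20·log₁₀(0.9407) ≈ -0.531 dB.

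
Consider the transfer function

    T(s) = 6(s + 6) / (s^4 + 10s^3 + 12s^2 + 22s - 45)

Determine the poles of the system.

The poles are the roots of the denominator s^4 + 10s^3 + 12s^2 + 22s - 45 = 0.
Trying s = -9: the polynomial evaluates to 0, so (s + 9) is a factor.
Dividing out leaves s^3 + s^2 + 3s - 5 = 0.
This factors further as (s^2 + 2s + 5)(s - 1) = 0.

s = -1 ± 2j, -9, 1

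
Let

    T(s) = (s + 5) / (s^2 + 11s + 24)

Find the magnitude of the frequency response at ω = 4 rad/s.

Substitute s = j4: numerator = 5 + j4, denominator = 8 + j44.
|T(j4)| = |5 + j4| / |8 + j44| = 6.4031 / 44.721 ≈ 0.1432.

|T(j4)| ≈ 0.1432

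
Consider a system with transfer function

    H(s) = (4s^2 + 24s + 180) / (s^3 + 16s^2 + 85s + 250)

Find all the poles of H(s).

s = -3 ± 4j, -10

The poles are the roots of the denominator s^3 + 16s^2 + 85s + 250 = 0.
Trying s = -10: the polynomial evaluates to 0, so (s + 10) is a factor.
Dividing out leaves s^2 + 6s + 25 = 0.
The quadratic formula then gives s = -3 ± 4j.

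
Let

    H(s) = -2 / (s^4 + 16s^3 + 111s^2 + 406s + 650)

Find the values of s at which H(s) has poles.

The poles are the roots of the denominator s^4 + 16s^3 + 111s^2 + 406s + 650 = 0.
No real roots exist; factor into two real quadratics: (s^2 + 6s + 25)(s^2 + 10s + 26) = 0.
Each quadratic gives a conjugate pair via the quadratic formula.

s = -3 + 4j, -3 - 4j, -5 + j, -5 - j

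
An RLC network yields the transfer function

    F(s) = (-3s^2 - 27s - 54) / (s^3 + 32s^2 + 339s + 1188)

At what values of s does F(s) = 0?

Set the numerator to zero: -3s^2 - 27s - 54 = 0, i.e. -3·(s^2 + 9s + 18) = 0.
Factoring: (s + 6)(s + 3) = 0.

s = -6, -3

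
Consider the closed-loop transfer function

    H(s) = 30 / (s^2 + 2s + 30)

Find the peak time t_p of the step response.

t_p ≈ 0.5834 s

Comparing s^2 + 2s + 30 to s^2 + 2ζωₙs + ωₙ²: ωₙ = √30 ≈ 5.477 rad/s and ζ = 2/(2·√30) ≈ 0.1826.
ζωₙ = 2/2 = 1, so ω_d = ωₙ√(1−ζ²) = √(ωₙ² − (ζωₙ)²) = √(30 − 1²) = √29 ≈ 5.385 rad/s.
t_p = π/ω_d = π/5.385 ≈ 0.5834 s.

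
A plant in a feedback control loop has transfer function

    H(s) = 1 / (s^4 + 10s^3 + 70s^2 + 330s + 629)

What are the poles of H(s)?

The poles are the roots of the denominator s^4 + 10s^3 + 70s^2 + 330s + 629 = 0.
No real roots exist; factor into two real quadratics: (s^2 + 8s + 17)(s^2 + 2s + 37) = 0.
Each quadratic gives a conjugate pair via the quadratic formula.

s = -4 + j, -4 - j, -1 + 6j, -1 - 6j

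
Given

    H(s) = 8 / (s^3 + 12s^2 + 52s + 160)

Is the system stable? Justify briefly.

stable

The denominator s^3 + 12s^2 + 52s + 160 factors as (s^2 + 4s + 20)(s + 8), giving poles at s = -2 + 4j, -2 - 4j, -8.
Since all poles lie strictly in the left half-plane, the system is stable.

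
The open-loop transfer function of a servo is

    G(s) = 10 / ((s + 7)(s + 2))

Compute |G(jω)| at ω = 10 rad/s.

Substitute s = j10: numerator = 10, denominator = -86 + j90.
|G(j10)| = |10| / |-86 + j90| = 10 / 124.48 ≈ 0.08033.

|G(j10)| ≈ 0.08033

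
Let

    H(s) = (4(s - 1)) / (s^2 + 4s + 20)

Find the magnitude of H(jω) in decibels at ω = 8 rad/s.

|H(j8)|_dB ≈ -4.54 dB

Substitute s = j8: numerator = -4 + j32, denominator = -44 + j32.
|H(j8)| = |-4 + j32| / |-44 + j32| = 32.249 / 54.406 ≈ 0.5927.
In decibels: 20·log₁₀(0.5927) ≈ -4.54 dB.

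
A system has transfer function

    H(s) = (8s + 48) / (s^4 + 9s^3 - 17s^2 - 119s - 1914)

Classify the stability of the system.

The denominator s^4 + 9s^3 - 17s^2 - 119s - 1914 factors as (s - 6)(s^2 + 4s + 29)(s + 11), giving poles at s = 6, -2 + 5j, -2 - 5j, -11.
Since the pole(s) at s = 6 lie in the right half-plane, the system is unstable.

unstable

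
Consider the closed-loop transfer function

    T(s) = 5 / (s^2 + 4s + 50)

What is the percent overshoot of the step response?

Comparing s^2 + 4s + 50 to s^2 + 2ζωₙs + ωₙ²: ωₙ = √50 ≈ 7.071 rad/s and ζ = 4/(2·√50) ≈ 0.2828.
%OS = 100·exp(−πζ/√(1−ζ²)) = 100·exp(−π·0.2828/√(1−0.2828²)) ≈ 39.6%.

%OS ≈ 39.6%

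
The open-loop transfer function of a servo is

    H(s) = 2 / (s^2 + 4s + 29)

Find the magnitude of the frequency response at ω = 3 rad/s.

|H(j3)| ≈ 0.08575

Substitute s = j3: numerator = 2, denominator = 20 + j12.
|H(j3)| = |2| / |20 + j12| = 2 / 23.324 ≈ 0.08575.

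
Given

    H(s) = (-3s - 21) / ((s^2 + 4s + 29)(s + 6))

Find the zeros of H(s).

s = -7

Set the numerator to zero: -3s - 21 = 0, i.e. -3·(s + 7) = 0.
So s = -7.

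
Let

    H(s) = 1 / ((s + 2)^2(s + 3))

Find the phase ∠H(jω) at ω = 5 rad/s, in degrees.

At s = j5: numerator = 1, denominator = -163 - j45.
∠H = ∠num − ∠den = 0° − (-164.57°) = 164.6°.

∠H(j5) ≈ 164.6°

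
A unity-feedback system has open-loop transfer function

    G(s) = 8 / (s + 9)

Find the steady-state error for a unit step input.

G(s) has no poles at the origin.
This is a Type 0 system. Kp = lim_{s→0} G(s) = 8/9.
e_ss = 1/(1 + Kp) = 1/(1 + 8/9) = 9/17 ≈ 0.5294.

e_ss = 0.5294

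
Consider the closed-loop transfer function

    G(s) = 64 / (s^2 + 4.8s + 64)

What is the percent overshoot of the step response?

%OS ≈ 37.2%

Comparing s^2 + 4.8s + 64 to s^2 + 2ζωₙs + ωₙ²: ωₙ = 8 rad/s and ζ = 4.8/(2·8) = 0.3.
%OS = 100·exp(−πζ/√(1−ζ²)) = 100·exp(−π·0.3/√(1−0.3²)) ≈ 37.2%.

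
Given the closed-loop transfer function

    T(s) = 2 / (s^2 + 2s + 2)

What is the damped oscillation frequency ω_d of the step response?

Comparing s^2 + 2s + 2 to s^2 + 2ζωₙs + ωₙ²: ωₙ = √2 ≈ 1.414 rad/s and ζ = 2/(2·√2) ≈ 0.7071.
ζωₙ = 2/2 = 1, so ω_d = ωₙ√(1−ζ²) = √(ωₙ² − (ζωₙ)²) = √(2 − 1²) = √1 = 1 rad/s.

ω_d = 1 rad/s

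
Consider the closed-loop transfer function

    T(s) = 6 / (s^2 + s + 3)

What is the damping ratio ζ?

Compare the denominator to the standard form s^2 + 2ζωₙs + ωₙ².
ωₙ² = 3, so ωₙ = √3 ≈ 1.732 rad/s.
2ζωₙ = 1, so ζ = 1/(2·√3) ≈ 0.2887.
With ζ = 0.2887 the response is underdamped.

ζ ≈ 0.2887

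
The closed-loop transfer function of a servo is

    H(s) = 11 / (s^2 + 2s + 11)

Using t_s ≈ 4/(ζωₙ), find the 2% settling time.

t_s ≈ 4 s

Comparing s^2 + 2s + 11 to s^2 + 2ζωₙs + ωₙ²: ωₙ = √11 ≈ 3.317 rad/s and ζ = 2/(2·√11) ≈ 0.3015.
ζωₙ = 2/2 = 1, so t_s ≈ 4/(ζωₙ) = 4/1 = 4 s.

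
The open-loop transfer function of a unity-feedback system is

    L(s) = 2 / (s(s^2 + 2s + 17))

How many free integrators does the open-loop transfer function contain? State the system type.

The denominator has 1 factor of s at the origin (free integrator), so this is a Type 1 system.

Type 1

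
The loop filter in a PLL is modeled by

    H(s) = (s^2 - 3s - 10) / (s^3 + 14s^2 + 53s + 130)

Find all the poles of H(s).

The poles are the roots of the denominator s^3 + 14s^2 + 53s + 130 = 0.
Trying s = -10: the polynomial evaluates to 0, so (s + 10) is a factor.
Dividing out leaves s^2 + 4s + 13 = 0.
The quadratic formula then gives s = -2 ± 3j.

s = -2 ± 3j, -10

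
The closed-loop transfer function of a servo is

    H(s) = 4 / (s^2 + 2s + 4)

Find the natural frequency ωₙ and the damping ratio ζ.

ωₙ = 2 rad/s, ζ = 0.5

Compare the denominator to the standard form s^2 + 2ζωₙs + ωₙ².
ωₙ² = 4, so ωₙ = 2 rad/s.
2ζωₙ = 2, so ζ = 2/(2·2) = 0.5.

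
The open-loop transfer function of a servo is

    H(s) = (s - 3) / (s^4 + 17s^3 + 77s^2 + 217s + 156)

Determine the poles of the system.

s = -2 + 3j, -2 - 3j, -1, -12

The poles are the roots of the denominator s^4 + 17s^3 + 77s^2 + 217s + 156 = 0.
Trying s = -1: the polynomial evaluates to 0, so (s + 1) is a factor.
Dividing out leaves s^3 + 16s^2 + 61s + 156 = 0.
This factors further as (s^2 + 4s + 13)(s + 12) = 0.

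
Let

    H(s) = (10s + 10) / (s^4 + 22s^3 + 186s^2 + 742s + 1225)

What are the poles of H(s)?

The poles are the roots of the denominator s^4 + 22s^3 + 186s^2 + 742s + 1225 = 0.
Trying s = -7: the polynomial evaluates to 0, so (s + 7) is a factor.
Dividing out leaves s^3 + 15s^2 + 81s + 175 = 0.
This factors further as (s^2 + 8s + 25)(s + 7) = 0.

s = -7, -4 + 3j, -4 - 3j, -7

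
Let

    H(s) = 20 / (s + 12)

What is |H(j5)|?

Substitute s = j5: numerator = 20, denominator = 12 + j5.
|H(j5)| = |20| / |12 + j5| = 20 / 13 ≈ 1.538.

|H(j5)| ≈ 1.538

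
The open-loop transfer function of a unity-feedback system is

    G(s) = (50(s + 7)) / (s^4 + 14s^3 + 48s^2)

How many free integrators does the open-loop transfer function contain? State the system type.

Type 2

The denominator has 2 factors of s at the origin (free integrators), so this is a Type 2 system.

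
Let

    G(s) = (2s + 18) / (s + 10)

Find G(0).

Set s = 0: G(0) = (18) / (10) = 9/5.

G(0) = 9/5 ≈ 1.800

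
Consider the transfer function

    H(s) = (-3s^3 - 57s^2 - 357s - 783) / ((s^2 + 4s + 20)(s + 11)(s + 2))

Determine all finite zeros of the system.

s = -5 ± 2j, -9

Set the numerator to zero: -3s^3 - 57s^2 - 357s - 783 = 0, i.e. -3·(s^3 + 19s^2 + 119s + 261) = 0.
Factoring: (s^2 + 10s + 29)(s + 9) = 0.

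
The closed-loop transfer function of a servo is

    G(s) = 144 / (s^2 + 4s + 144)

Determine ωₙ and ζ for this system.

ωₙ = 12 rad/s, ζ ≈ 0.1667

Compare the denominator to the standard form s^2 + 2ζωₙs + ωₙ².
ωₙ² = 144, so ωₙ = 12 rad/s.
2ζωₙ = 4, so ζ = 4/(2·12) ≈ 0.1667.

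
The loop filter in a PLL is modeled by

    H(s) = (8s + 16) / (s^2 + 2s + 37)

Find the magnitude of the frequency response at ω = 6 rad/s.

Substitute s = j6: numerator = 16 + j48, denominator = 1 + j12.
|H(j6)| = |16 + j48| / |1 + j12| = 50.596 / 12.042 ≈ 4.202.

|H(j6)| ≈ 4.202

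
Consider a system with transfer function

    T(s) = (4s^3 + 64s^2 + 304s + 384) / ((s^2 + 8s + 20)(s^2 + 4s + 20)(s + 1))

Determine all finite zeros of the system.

s = -2, -6, -8

Set the numerator to zero: 4s^3 + 64s^2 + 304s + 384 = 0, i.e. 4·(s^3 + 16s^2 + 76s + 96) = 0.
Factoring: (s + 2)(s + 6)(s + 8) = 0.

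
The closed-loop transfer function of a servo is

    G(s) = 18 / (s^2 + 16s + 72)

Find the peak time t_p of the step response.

t_p ≈ 1.111 s

Comparing s^2 + 16s + 72 to s^2 + 2ζωₙs + ωₙ²: ωₙ = √72 ≈ 8.485 rad/s and ζ = 16/(2·√72) ≈ 0.9428.
ζωₙ = 16/2 = 8, so ω_d = ωₙ√(1−ζ²) = √(ωₙ² − (ζωₙ)²) = √(72 − 8²) = √8 ≈ 2.828 rad/s.
t_p = π/ω_d = π/2.828 ≈ 1.111 s.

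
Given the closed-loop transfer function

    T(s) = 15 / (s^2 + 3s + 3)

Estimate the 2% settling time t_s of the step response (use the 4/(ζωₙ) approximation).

t_s ≈ 2.667 s

Comparing s^2 + 3s + 3 to s^2 + 2ζωₙs + ωₙ²: ωₙ = √3 ≈ 1.732 rad/s and ζ = 3/(2·√3) ≈ 0.8660.
ζωₙ = 3/2 = 1.5, so t_s ≈ 4/(ζωₙ) = 4/1.5 ≈ 2.667 s.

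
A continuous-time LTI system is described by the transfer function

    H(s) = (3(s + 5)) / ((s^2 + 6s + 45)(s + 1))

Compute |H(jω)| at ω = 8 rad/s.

Substitute s = j8: numerator = 15 + j24, denominator = -403 - j104.
|H(j8)| = |15 + j24| / |-403 - j104| = 28.302 / 416.20 ≈ 0.06800.

|H(j8)| ≈ 0.06800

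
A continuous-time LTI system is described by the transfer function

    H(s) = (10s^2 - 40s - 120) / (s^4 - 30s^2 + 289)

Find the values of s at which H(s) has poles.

The poles are the roots of the denominator s^4 - 30s^2 + 289 = 0.
No real roots exist; factor into two real quadratics: (s^2 - 8s + 17)(s^2 + 8s + 17) = 0.
Each quadratic gives a conjugate pair via the quadratic formula.

s = 4 + j, 4 - j, -4 + j, -4 - j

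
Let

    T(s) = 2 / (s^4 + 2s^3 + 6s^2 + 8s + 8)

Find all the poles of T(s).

s = ±2j, -1 ± j

The poles are the roots of the denominator s^4 + 2s^3 + 6s^2 + 8s + 8 = 0.
No real roots exist; factor into two real quadratics: (s^2 + 4)(s^2 + 2s + 2) = 0.
Each quadratic gives a conjugate pair via the quadratic formula.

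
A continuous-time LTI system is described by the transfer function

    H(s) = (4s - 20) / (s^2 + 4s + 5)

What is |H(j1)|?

|H(j1)| ≈ 3.606

Substitute s = j1: numerator = -20 + j4, denominator = 4 + j4.
|H(j1)| = |-20 + j4| / |4 + j4| = 20.396 / 5.6569 ≈ 3.606.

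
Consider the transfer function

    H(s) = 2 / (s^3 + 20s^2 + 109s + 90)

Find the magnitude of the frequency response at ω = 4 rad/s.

Substitute s = j4: numerator = 2, denominator = -230 + j372.
|H(j4)| = |2| / |-230 + j372| = 2 / 437.36 ≈ 0.004573.

|H(j4)| ≈ 0.004573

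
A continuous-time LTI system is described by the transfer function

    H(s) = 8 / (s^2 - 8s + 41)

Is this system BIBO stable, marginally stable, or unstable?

The denominator s^2 - 8s + 41 factors as (s^2 - 8s + 41), giving poles at s = 4 ± 5j.
Since the pole(s) at s = 4 ± 5j lie in the right half-plane, the system is unstable.

unstable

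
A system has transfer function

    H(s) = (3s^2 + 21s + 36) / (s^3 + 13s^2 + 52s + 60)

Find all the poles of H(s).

s = -5, -2, -6

The poles are the roots of the denominator s^3 + 13s^2 + 52s + 60 = 0.
Trying s = -5: the polynomial evaluates to 0, so (s + 5) is a factor.
Dividing out leaves s^2 + 8s + 12 = 0.
Factoring the quadratic: (s + 2)(s + 6) = 0.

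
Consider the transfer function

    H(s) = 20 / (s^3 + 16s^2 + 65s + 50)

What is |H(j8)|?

|H(j8)| ≈ 0.02053

Substitute s = j8: numerator = 20, denominator = -974 + j8.
|H(j8)| = |20| / |-974 + j8| = 20 / 974.03 ≈ 0.02053.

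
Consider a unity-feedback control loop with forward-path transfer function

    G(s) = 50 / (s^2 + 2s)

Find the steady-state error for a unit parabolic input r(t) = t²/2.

e_ss = ∞

G(s) has one pole at the origin.
This is a Type 1 system; Ka = lim_{s→0} s^2·G(s) = 0, so the steady-state error for a parabola input is infinite.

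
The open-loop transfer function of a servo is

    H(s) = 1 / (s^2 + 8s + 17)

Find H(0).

H(0) = 1/17 ≈ 0.05882

Set s = 0: H(0) = (1) / (17) = 1/17.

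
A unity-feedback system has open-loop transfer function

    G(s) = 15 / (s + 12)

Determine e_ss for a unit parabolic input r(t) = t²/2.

G(s) has no poles at the origin.
This is a Type 0 system; Ka = lim_{s→0} s^2·G(s) = 0, so the steady-state error for a parabola input is infinite.

e_ss = ∞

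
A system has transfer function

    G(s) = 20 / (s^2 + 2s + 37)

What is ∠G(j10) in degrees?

∠G(j10) ≈ -162.4°

At s = j10: numerator = 20, denominator = -63 + j20.
∠G = ∠num − ∠den = 0° − (162.39°) = -162.4°.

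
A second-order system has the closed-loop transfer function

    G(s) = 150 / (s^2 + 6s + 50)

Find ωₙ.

ωₙ ≈ 7.071 rad/s

Compare the denominator to the standard form s^2 + 2ζωₙs + ωₙ².
ωₙ² = 50, so ωₙ = √50 ≈ 7.071 rad/s.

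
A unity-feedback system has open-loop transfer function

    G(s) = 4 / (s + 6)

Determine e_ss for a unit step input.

e_ss = 0.6000

G(s) has no poles at the origin.
This is a Type 0 system. Kp = lim_{s→0} G(s) = 4/6 = 2/3.
e_ss = 1/(1 + Kp) = 1/(1 + 2/3) = 3/5 ≈ 0.6000.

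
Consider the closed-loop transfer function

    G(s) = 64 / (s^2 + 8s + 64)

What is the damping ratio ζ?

ζ = 0.5

Compare the denominator to the standard form s^2 + 2ζωₙs + ωₙ².
ωₙ² = 64, so ωₙ = 8 rad/s.
2ζωₙ = 8, so ζ = 8/(2·8) = 0.5.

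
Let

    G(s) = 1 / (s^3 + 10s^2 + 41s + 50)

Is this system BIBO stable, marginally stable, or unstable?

stable

The denominator s^3 + 10s^2 + 41s + 50 factors as (s^2 + 8s + 25)(s + 2), giving poles at s = -4 + 3j, -4 - 3j, -2.
Since all poles lie strictly in the left half-plane, the system is stable.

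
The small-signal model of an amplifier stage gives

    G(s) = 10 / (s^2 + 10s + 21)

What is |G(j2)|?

Substitute s = j2: numerator = 10, denominator = 17 + j20.
|G(j2)| = |10| / |17 + j20| = 10 / 26.249 ≈ 0.3810.

|G(j2)| ≈ 0.3810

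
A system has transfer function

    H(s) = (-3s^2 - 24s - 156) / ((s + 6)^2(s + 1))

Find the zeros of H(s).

s = -4 + 6j, -4 - 6j

Set the numerator to zero: -3s^2 - 24s - 156 = 0, i.e. -3·(s^2 + 8s + 52) = 0.
Factoring: (s^2 + 8s + 52) = 0.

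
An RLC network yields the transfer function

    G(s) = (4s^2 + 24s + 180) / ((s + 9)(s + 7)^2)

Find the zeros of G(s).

Set the numerator to zero: 4s^2 + 24s + 180 = 0, i.e. 4·(s^2 + 6s + 45) = 0.
Factoring: (s^2 + 6s + 45) = 0.

s = -3 + 6j, -3 - 6j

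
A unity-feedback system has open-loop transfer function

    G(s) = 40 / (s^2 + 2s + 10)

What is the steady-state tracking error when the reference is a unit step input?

e_ss = 0.2000

G(s) has no poles at the origin.
This is a Type 0 system. Kp = lim_{s→0} G(s) = 40/10 = 4.
e_ss = 1/(1 + Kp) = 1/(1 + 4) = 1/5 ≈ 0.2000.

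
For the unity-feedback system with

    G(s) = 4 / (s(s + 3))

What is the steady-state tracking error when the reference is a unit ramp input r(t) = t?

e_ss = 0.7500

G(s) has one pole at the origin.
This is a Type 1 system. Kv = lim_{s→0} s·G(s) = 4/3.
e_ss = 1/Kv = 1/(4/3) = 3/4 ≈ 0.7500.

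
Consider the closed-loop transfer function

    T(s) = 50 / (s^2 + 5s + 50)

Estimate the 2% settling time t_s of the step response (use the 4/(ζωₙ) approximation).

t_s ≈ 1.600 s

Comparing s^2 + 5s + 50 to s^2 + 2ζωₙs + ωₙ²: ωₙ = √50 ≈ 7.071 rad/s and ζ = 5/(2·√50) ≈ 0.3536.
ζωₙ = 5/2 = 2.5, so t_s ≈ 4/(ζωₙ) = 4/2.5 = 1.600 s.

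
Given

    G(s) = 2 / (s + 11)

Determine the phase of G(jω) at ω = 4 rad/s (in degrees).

∠G(j4) ≈ -19.98°

At s = j4: numerator = 2, denominator = 11 + j4.
∠G = ∠num − ∠den = 0° − (19.983°) = -19.98°.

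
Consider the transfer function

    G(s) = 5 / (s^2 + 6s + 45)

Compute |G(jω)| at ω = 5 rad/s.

Substitute s = j5: numerator = 5, denominator = 20 + j30.
|G(j5)| = |5| / |20 + j30| = 5 / 36.056 ≈ 0.1387.

|G(j5)| ≈ 0.1387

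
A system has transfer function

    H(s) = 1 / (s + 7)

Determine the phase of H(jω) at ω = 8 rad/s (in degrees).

∠H(j8) ≈ -48.81°

At s = j8: numerator = 1, denominator = 7 + j8.
∠H = ∠num − ∠den = 0° − (48.814°) = -48.81°.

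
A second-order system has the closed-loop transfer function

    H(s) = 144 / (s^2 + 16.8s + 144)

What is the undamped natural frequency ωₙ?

ωₙ = 12 rad/s

Compare the denominator to the standard form s^2 + 2ζωₙs + ωₙ².
ωₙ² = 144, so ωₙ = 12 rad/s.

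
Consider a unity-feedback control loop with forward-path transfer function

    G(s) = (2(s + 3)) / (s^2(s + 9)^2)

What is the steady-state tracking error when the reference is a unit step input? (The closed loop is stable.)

G(s) has 2 poles at the origin.
This is a Type 2 system; for a step input the steady-state error is zero.

e_ss = 0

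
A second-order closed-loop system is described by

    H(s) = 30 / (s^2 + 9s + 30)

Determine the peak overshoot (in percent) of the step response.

%OS ≈ 1.08%

Comparing s^2 + 9s + 30 to s^2 + 2ζωₙs + ωₙ²: ωₙ = √30 ≈ 5.477 rad/s and ζ = 9/(2·√30) ≈ 0.8216.
%OS = 100·exp(−πζ/√(1−ζ²)) = 100·exp(−π·0.8216/√(1−0.8216²)) ≈ 1.08%.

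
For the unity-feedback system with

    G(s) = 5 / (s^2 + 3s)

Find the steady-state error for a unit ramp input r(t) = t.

e_ss = 0.6000

G(s) has one pole at the origin.
This is a Type 1 system. Kv = lim_{s→0} s·G(s) = 5/3.
e_ss = 1/Kv = 1/(5/3) = 3/5 ≈ 0.6000.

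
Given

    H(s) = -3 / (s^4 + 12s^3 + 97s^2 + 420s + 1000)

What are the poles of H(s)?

s = -2 ± 6j, -4 ± 3j

The poles are the roots of the denominator s^4 + 12s^3 + 97s^2 + 420s + 1000 = 0.
No real roots exist; factor into two real quadratics: (s^2 + 4s + 40)(s^2 + 8s + 25) = 0.
Each quadratic gives a conjugate pair via the quadratic formula.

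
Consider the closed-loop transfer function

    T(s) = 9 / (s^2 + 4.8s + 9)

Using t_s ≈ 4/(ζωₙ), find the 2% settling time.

t_s ≈ 1.667 s

Comparing s^2 + 4.8s + 9 to s^2 + 2ζωₙs + ωₙ²: ωₙ = 3 rad/s and ζ = 4.8/(2·3) = 0.8.
ζωₙ = 4.8/2 = 2.4, so t_s ≈ 4/(ζωₙ) = 4/2.4 ≈ 1.667 s.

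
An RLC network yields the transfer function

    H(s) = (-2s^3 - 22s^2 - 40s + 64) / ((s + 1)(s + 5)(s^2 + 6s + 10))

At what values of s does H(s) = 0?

s = -4, -8, 1

Set the numerator to zero: -2s^3 - 22s^2 - 40s + 64 = 0, i.e. -2·(s^3 + 11s^2 + 20s - 32) = 0.
Factoring: (s + 4)(s + 8)(s - 1) = 0.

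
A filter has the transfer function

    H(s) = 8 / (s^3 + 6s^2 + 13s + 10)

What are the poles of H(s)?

The poles are the roots of the denominator s^3 + 6s^2 + 13s + 10 = 0.
Trying s = -2: the polynomial evaluates to 0, so (s + 2) is a factor.
Dividing out leaves s^2 + 4s + 5 = 0.
The quadratic formula then gives s = -2 ± 1j.

s = -2 ± j, -2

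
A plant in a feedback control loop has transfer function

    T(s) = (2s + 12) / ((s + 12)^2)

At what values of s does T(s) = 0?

Set the numerator to zero: 2s + 12 = 0, i.e. 2·(s + 6) = 0.
So s = -6.

s = -6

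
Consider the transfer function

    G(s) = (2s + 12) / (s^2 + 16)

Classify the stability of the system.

The denominator s^2 + 16 factors as (s^2 + 16), giving poles at s = 4j, -4j.
Since the simple pole(s) at s = 4j, -4j lie on the jω-axis with none in the right half-plane, the system is marginally stable.

marginally stable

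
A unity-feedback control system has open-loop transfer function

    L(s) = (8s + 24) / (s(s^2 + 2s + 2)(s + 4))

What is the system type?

The denominator has 1 factor of s at the origin (free integrator), so this is a Type 1 system.

Type 1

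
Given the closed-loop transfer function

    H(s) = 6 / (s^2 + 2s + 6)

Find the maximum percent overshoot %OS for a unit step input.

Comparing s^2 + 2s + 6 to s^2 + 2ζωₙs + ωₙ²: ωₙ = √6 ≈ 2.449 rad/s and ζ = 2/(2·√6) ≈ 0.4082.
%OS = 100·exp(−πζ/√(1−ζ²)) = 100·exp(−π·0.4082/√(1−0.4082²)) ≈ 24.5%.

%OS ≈ 24.5%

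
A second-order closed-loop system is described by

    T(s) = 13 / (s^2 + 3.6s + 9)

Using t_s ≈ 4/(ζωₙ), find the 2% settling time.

Comparing s^2 + 3.6s + 9 to s^2 + 2ζωₙs + ωₙ²: ωₙ = 3 rad/s and ζ = 3.6/(2·3) = 0.6.
ζωₙ = 3.6/2 = 1.8, so t_s ≈ 4/(ζωₙ) = 4/1.8 ≈ 2.222 s.

t_s ≈ 2.222 s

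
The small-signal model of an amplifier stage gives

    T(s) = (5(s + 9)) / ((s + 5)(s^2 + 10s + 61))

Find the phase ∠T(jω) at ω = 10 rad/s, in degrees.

∠T(j10) ≈ -126.7°

At s = j10: numerator = 45 + j50, denominator = -1195 + j110.
∠T = ∠num − ∠den = 48.013° − (174.74°) = -126.7°.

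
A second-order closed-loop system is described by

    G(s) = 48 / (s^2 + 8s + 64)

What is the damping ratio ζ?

ζ = 0.5

Compare the denominator to the standard form s^2 + 2ζωₙs + ωₙ².
ωₙ² = 64, so ωₙ = 8 rad/s.
2ζωₙ = 8, so ζ = 8/(2·8) = 0.5.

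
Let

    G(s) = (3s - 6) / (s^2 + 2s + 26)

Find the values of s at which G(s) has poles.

s = -1 + 5j, -1 - 5j

The poles are the roots of the denominator s^2 + 2s + 26 = 0.
Using the quadratic formula: s = (-2 ± √(-100))/2 = -1 ± 5j.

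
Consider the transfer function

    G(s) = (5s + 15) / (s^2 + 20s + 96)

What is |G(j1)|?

Substitute s = j1: numerator = 15 + j5, denominator = 95 + j20.
|G(j1)| = |15 + j5| / |95 + j20| = 15.811 / 97.082 ≈ 0.1629.

|G(j1)| ≈ 0.1629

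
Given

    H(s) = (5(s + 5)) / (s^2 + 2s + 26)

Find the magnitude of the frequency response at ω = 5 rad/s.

Substitute s = j5: numerator = 25 + j25, denominator = 1 + j10.
|H(j5)| = |25 + j25| / |1 + j10| = 35.355 / 10.050 ≈ 3.518.

|H(j5)| ≈ 3.518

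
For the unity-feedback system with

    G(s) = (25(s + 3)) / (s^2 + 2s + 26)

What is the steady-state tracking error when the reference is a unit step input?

e_ss = 0.2574

G(s) has no poles at the origin.
This is a Type 0 system. Kp = lim_{s→0} G(s) = 75/26.
e_ss = 1/(1 + Kp) = 1/(1 + 75/26) = 26/101 ≈ 0.2574.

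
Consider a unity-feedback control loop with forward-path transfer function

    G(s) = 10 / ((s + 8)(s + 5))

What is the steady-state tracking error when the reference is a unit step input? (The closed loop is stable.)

e_ss = 0.8000

G(s) has no poles at the origin.
This is a Type 0 system. Kp = lim_{s→0} G(s) = 10/40 = 1/4.
e_ss = 1/(1 + Kp) = 1/(1 + 1/4) = 4/5 ≈ 0.8000.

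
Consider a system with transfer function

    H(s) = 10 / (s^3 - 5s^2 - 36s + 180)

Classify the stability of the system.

The denominator s^3 - 5s^2 - 36s + 180 factors as (s - 5)(s + 6)(s - 6), giving poles at s = 5, -6, 6.
Since the pole(s) at s = 5, 6 lie in the right half-plane, the system is unstable.

unstable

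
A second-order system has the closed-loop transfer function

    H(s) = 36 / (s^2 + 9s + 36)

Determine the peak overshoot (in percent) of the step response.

Comparing s^2 + 9s + 36 to s^2 + 2ζωₙs + ωₙ²: ωₙ = 6 rad/s and ζ = 9/(2·6) = 0.75.
%OS = 100·exp(−πζ/√(1−ζ²)) = 100·exp(−π·0.75/√(1−0.75²)) ≈ 2.84%.

%OS ≈ 2.84%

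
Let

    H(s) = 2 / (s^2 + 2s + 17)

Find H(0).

Set s = 0: H(0) = (2) / (17) = 2/17.

H(0) = 2/17 ≈ 0.1176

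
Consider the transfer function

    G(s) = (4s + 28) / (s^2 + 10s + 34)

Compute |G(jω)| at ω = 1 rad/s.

|G(j1)| ≈ 0.8203

Substitute s = j1: numerator = 28 + j4, denominator = 33 + j10.
|G(j1)| = |28 + j4| / |33 + j10| = 28.284 / 34.482 ≈ 0.8203.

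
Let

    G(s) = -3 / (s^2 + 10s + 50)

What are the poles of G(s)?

The poles are the roots of the denominator s^2 + 10s + 50 = 0.
Using the quadratic formula: s = (-10 ± √(-100))/2 = -5 ± 5j.

s = -5 ± 5j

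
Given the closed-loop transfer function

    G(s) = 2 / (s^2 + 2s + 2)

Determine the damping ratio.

Compare the denominator to the standard form s^2 + 2ζωₙs + ωₙ².
ωₙ² = 2, so ωₙ = √2 ≈ 1.414 rad/s.
2ζωₙ = 2, so ζ = 2/(2·√2) ≈ 0.7071.

ζ ≈ 0.7071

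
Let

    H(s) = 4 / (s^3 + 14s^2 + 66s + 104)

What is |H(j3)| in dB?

|H(j3)|_dB ≈ -32.7 dB

Substitute s = j3: numerator = 4, denominator = -22 + j171.
|H(j3)| = |4| / |-22 + j171| = 4 / 172.41 ≈ 0.02320.
In decibels: 20·log₁₀(0.02320) ≈ -32.7 dB.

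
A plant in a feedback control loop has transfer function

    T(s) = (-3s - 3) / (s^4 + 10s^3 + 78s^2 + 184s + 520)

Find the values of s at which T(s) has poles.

s = -1 + 3j, -1 - 3j, -4 + 6j, -4 - 6j

The poles are the roots of the denominator s^4 + 10s^3 + 78s^2 + 184s + 520 = 0.
No real roots exist; factor into two real quadratics: (s^2 + 2s + 10)(s^2 + 8s + 52) = 0.
Each quadratic gives a conjugate pair via the quadratic formula.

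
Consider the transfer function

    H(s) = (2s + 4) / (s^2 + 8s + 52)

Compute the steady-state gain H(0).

Set s = 0: H(0) = (4) / (52) = 1/13.

H(0) = 1/13 ≈ 0.07692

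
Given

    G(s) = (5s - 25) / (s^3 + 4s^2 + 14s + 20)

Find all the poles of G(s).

The poles are the roots of the denominator s^3 + 4s^2 + 14s + 20 = 0.
Trying s = -2: the polynomial evaluates to 0, so (s + 2) is a factor.
Dividing out leaves s^2 + 2s + 10 = 0.
The quadratic formula then gives s = -1 ± 3j.

s = -1 ± 3j, -2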